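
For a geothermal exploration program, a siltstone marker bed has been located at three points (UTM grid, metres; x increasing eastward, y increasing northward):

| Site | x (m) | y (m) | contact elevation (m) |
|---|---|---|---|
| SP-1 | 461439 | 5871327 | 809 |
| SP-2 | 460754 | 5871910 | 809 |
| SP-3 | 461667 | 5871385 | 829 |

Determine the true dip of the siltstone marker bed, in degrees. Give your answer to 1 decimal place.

5.9°

Let the plane be z = a·x + b·y + c.
SP-2−SP-1: −685a + 583b = 0;  SP-3−SP-1: 228a + 58b = 20.
Solving gives a = 0.06753, b = 0.07935.
Gradient magnitude |∇z| = √(a² + b²) = √(0.00456 + 0.00630) = 0.10420.
True dip = arctan(0.10420) = 5.9°, dipping toward SW (azimuth ≈ 220°).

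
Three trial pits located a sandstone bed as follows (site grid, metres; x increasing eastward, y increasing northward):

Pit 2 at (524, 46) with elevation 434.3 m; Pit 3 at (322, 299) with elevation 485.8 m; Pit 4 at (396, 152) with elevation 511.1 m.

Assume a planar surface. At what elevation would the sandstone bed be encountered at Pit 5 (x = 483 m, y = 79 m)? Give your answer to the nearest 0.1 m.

459.7 m

Let the plane be z = a·x + b·y + c.
Pit 3−Pit 2: −202a + 253b = 51.5;  Pit 4−Pit 2: −128a + 106b = 76.8.
Solving gives a = −1.27337, b = −0.81312.
Then c = 434.3 − a·524 − b·46 = 1138.95.
At (483, 79): z = −615.0 − 64.2 + 1138.95 = 459.7 m.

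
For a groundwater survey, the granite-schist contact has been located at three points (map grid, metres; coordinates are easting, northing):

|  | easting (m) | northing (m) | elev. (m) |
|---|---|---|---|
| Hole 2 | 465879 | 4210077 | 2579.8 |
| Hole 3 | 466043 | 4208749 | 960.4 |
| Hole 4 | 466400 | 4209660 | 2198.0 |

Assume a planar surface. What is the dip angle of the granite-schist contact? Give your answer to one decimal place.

52.0°

Two edge vectors: Hole 2→Hole 3 = (164, -1328, -1619.4), Hole 2→Hole 4 = (521, -417, -381.8).
Normal n = (Hole 2→Hole 3) × (Hole 2→Hole 4) = (-168259.4, -781092.2, 623500).
So ∂z/∂easting = −n_x/n_z = 0.26986 and ∂z/∂northing = −n_y/n_z = 1.25275.
Gradient magnitude |∇z| = √(a² + b²) = √(0.07283 + 1.56939) = 1.28149.
True dip = arctan(1.28149) = 52.0°, dipping toward SSW (azimuth ≈ 192°).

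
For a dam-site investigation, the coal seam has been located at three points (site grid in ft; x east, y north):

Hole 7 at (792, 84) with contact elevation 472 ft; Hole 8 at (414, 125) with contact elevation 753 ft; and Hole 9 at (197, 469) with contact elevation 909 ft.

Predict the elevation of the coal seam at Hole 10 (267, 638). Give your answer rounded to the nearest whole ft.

854 ft

Two edge vectors: Hole 7→Hole 8 = (-378, 41, 281), Hole 7→Hole 9 = (-595, 385, 437).
Normal n = (Hole 7→Hole 8) × (Hole 7→Hole 9) = (-90268, -2009, -121135).
So ∂z/∂x = −n_x/n_z = −0.74519 and ∂z/∂y = −n_y/n_z = −0.01658.
Intercept c from Hole 7: 472 + 590.19 + 1.39 = 1063.58.
At (267, 638): z = −199.0 − 10.6 + 1063.58 = 854.0 ft.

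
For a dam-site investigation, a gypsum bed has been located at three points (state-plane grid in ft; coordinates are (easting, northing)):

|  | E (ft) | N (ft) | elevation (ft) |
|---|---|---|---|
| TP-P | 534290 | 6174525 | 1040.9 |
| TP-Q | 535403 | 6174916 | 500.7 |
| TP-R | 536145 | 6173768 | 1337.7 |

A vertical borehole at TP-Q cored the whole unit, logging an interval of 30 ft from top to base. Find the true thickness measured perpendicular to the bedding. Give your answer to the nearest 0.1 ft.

Let the plane be z = a·E + b·N + c.
TP-Q−TP-P: 1113a + 391b = −540.2;  TP-R−TP-P: 1855a − 757b = 296.8.
Solving gives a = −0.18681, b = −0.84983.
|∇z| = √(a²+b²) = 0.87012, so dip δ = arctan(0.87012) = 41.03°.
True thickness = vertical thickness × cos δ = 30 × cos 41.03° = 22.6 ft.

22.6 ft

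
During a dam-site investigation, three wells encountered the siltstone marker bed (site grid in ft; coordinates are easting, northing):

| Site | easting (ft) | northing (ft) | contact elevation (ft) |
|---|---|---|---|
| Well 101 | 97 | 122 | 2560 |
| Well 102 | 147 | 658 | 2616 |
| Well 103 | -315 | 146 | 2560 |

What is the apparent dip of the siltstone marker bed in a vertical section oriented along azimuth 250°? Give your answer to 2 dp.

Let the plane be z = a·easting + b·northing + c.
Well 102−Well 101: 50a + 536b = 56;  Well 103−Well 101: −412a + 24b = 0.
Solving gives a = 0.00605, b = 0.10391.
Unit vector along 250° is (sin 250°, cos 250°) = (-0.9397, -0.3420).
Slope in that direction = a·(-0.9397) + b·(-0.3420) = −0.04123.
Apparent dip = arctan|0.04123| = 2.36° (true dip is 5.9°, so apparent ≤ true as expected).

2.36°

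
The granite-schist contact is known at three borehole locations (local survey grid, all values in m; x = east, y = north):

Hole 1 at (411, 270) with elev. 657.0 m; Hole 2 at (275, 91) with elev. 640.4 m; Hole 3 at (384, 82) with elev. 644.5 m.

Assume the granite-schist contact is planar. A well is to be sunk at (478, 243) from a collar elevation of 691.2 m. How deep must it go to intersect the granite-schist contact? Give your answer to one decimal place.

Let the plane be z = a·x + b·y + c.
Hole 2−Hole 1: −136a − 179b = −16.6;  Hole 3−Hole 1: −27a − 188b = −12.5.
Solving gives a = 0.04260, b = 0.06037.
Then c = 657 − a·411 − b·270 = 623.19.
At (478, 243): z_contact = 20.36 + 14.67 + 623.19 = 658.22 m.
Depth below ground = 691.2 − 658.22 = 33.0 m.

33.0 m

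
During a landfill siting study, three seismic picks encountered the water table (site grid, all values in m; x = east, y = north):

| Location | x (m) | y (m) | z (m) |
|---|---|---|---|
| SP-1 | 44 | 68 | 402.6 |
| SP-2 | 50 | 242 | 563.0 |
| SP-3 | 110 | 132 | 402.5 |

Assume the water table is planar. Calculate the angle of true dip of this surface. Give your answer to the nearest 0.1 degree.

Two edge vectors: SP-1→SP-2 = (6, 174, 160.4), SP-1→SP-3 = (66, 64, -0.1).
Normal n = (SP-1→SP-2) × (SP-1→SP-3) = (-10283, 10587, -11100).
So ∂z/∂x = −n_x/n_z = −0.92640 and ∂z/∂y = −n_y/n_z = 0.95378.
Gradient magnitude |∇z| = √(a² + b²) = √(0.85821 + 0.90970) = 1.32963.
True dip = arctan(1.32963) = 53.1°, dipping toward SE (azimuth ≈ 136°).

53.1°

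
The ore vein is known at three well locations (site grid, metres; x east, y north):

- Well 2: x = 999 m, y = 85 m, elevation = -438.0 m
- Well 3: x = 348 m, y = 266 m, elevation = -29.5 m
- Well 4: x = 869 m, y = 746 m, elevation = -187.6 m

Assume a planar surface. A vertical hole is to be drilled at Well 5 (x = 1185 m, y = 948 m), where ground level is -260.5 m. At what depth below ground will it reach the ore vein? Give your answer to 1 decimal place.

Let the plane be z = a·x + b·y + c.
Well 3−Well 2: −651a + 181b = 408.5;  Well 4−Well 2: −130a + 661b = 250.4.
Solving gives a = −0.552376, b = 0.270183.
Then c = -438 − a·999 − b·85 = 90.86.
At (1185, 948): z_contact = −654.57 + 256.13 + 90.86 = -307.57 m.
Depth below ground = -260.5 − (-307.57) = 47.1 m.

47.1 m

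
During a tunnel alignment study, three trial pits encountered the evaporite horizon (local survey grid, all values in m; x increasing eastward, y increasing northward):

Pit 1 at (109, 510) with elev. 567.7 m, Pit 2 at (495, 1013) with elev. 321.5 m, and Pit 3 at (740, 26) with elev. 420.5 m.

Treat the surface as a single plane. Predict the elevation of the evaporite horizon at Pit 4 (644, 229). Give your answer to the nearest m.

Two edge vectors: Pit 1→Pit 2 = (386, 503, -246.2), Pit 1→Pit 3 = (631, -484, -147.2).
Normal n = (Pit 1→Pit 2) × (Pit 1→Pit 3) = (-193202.4, -98533, -504217).
So ∂z/∂x = −n_x/n_z = −0.38317 and ∂z/∂y = −n_y/n_z = −0.19542.
Intercept c from Pit 1: 567.7 + 41.77 + 99.66 = 709.13.
At (644, 229): z = −246.8 − 44.8 + 709.13 = 417.6 m.

418 m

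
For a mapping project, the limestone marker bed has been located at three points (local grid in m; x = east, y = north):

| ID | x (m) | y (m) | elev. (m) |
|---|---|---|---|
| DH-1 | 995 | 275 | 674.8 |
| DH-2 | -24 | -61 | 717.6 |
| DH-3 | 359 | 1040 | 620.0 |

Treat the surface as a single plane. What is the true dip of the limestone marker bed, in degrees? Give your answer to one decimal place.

Two edge vectors: DH-1→DH-2 = (-1019, -336, 42.8), DH-1→DH-3 = (-636, 765, -54.8).
Normal n = (DH-1→DH-2) × (DH-1→DH-3) = (-14329.2, -83062, -993231).
So ∂z/∂x = −n_x/n_z = −0.01443 and ∂z/∂y = −n_y/n_z = −0.08363.
Gradient magnitude |∇z| = √(a² + b²) = √(0.00021 + 0.00699) = 0.08486.
True dip = arctan(0.08486) = 4.9°, dipping toward N (azimuth ≈ 010°).

4.9°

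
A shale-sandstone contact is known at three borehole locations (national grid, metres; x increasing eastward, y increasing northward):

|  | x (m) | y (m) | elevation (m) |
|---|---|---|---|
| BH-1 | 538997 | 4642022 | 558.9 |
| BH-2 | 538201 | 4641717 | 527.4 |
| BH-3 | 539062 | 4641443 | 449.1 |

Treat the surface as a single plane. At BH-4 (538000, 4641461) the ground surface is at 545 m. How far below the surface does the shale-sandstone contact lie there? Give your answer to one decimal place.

58.9 m

Let the plane be z = a·x + b·y + c.
BH-2−BH-1: −796a − 305b = −31.5;  BH-3−BH-1: 65a − 579b = −109.8.
Solving gives a = −0.031725015, b = 0.186075776.
Then c = 558.9 − a·538997 − b·4642022 = −846109.26.
At (538000, 4641461): z_contact = −17068.06 + 863663.46 − 846109.26 = 486.14 m.
Depth below ground = 545 − 486.14 = 58.9 m.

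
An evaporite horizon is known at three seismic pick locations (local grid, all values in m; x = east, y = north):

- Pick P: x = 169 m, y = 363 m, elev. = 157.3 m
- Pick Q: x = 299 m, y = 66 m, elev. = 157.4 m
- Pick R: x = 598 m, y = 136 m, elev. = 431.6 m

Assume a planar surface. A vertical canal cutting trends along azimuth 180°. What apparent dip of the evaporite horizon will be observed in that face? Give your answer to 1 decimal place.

20.0°

Two edge vectors: Pick P→Pick Q = (130, -297, 0.1), Pick P→Pick R = (429, -227, 274.3).
Normal n = (Pick P→Pick Q) × (Pick P→Pick R) = (-81444.4, -35616.1, 97903).
So ∂z/∂x = −n_x/n_z = 0.83189 and ∂z/∂y = −n_y/n_z = 0.36379.
Unit vector along 180° is (sin 180°, cos 180°) = (0.0000, -1.0000).
Slope in that direction = a·(0.0000) + b·(-1.0000) = −0.36379.
Apparent dip = arctan|0.36379| = 20.0° (true dip is 42.2°, so apparent ≤ true as expected).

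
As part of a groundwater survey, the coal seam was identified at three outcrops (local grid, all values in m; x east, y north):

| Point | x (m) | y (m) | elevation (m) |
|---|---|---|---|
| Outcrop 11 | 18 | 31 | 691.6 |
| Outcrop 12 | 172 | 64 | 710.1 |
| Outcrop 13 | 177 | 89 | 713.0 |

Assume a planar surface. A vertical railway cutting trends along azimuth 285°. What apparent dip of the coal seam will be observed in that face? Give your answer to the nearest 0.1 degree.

4.1°

Two edge vectors: Outcrop 11→Outcrop 12 = (154, 33, 18.5), Outcrop 11→Outcrop 13 = (159, 58, 21.4).
Normal n = (Outcrop 11→Outcrop 12) × (Outcrop 11→Outcrop 13) = (-366.8, -354.1, 3685).
So ∂z/∂x = −n_x/n_z = 0.09954 and ∂z/∂y = −n_y/n_z = 0.09609.
Unit vector along 285° is (sin 285°, cos 285°) = (-0.9659, 0.2588).
Slope in that direction = a·(-0.9659) + b·(0.2588) = −0.07128.
Apparent dip = arctan|0.07128| = 4.1° (true dip is 7.9°, so apparent ≤ true as expected).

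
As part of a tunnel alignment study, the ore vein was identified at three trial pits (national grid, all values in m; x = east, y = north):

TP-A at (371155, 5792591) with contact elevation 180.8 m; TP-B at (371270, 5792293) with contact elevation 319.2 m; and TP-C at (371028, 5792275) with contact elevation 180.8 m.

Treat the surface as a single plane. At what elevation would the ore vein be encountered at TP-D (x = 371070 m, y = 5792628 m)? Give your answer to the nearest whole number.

Two edge vectors: TP-A→TP-B = (115, -298, 138.4), TP-A→TP-C = (-127, -316, 0).
Normal n = (TP-A→TP-B) × (TP-A→TP-C) = (43734.4, -17576.8, -74186).
So ∂z/∂x = −n_x/n_z = 0.58952363 and ∂z/∂y = −n_y/n_z = −0.23692880.
Intercept c from TP-A: 180.8 − 218804.64 + 1372431.64 = 1153807.80.
At (371070, 5792628): z = 218754.5 − 1372440.4 + 1153807.80 = 121.9 m.

122 m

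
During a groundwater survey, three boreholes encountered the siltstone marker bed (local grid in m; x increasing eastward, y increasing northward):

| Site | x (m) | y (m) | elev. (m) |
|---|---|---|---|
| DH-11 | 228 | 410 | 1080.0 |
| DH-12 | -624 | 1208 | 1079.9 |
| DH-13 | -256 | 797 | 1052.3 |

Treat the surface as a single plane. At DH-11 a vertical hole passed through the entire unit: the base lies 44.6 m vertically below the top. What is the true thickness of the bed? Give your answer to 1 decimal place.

38.7 m

Let the plane be z = a·x + b·y + c.
DH-12−DH-11: −852a + 798b = −0.1;  DH-13−DH-11: −484a + 387b = −27.7.
Solving gives a = 0.39049, b = 0.41679.
|∇z| = √(a²+b²) = 0.57114, so dip δ = arctan(0.57114) = 29.73°.
True thickness = vertical thickness × cos δ = 44.6 × cos 29.73° = 38.7 m.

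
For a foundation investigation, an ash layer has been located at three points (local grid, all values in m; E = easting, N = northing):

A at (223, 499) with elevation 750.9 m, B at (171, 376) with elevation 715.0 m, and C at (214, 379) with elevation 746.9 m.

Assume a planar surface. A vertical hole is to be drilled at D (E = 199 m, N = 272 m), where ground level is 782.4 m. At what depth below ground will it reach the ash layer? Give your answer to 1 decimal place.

Two edge vectors: A→B = (-52, -123, -35.9), A→C = (-9, -120, -4).
Normal n = (A→B) × (A→C) = (-3816, 115.1, 5133).
So ∂z/∂E = −n_x/n_z = 0.74342 and ∂z/∂N = −n_y/n_z = −0.02242.
Intercept c from A: 750.9 − 165.78 + 11.19 = 596.31.
At (199, 272): z_contact = 147.94 − 6.10 + 596.31 = 738.15 m.
Depth below ground = 782.4 − 738.15 = 44.3 m.

44.3 m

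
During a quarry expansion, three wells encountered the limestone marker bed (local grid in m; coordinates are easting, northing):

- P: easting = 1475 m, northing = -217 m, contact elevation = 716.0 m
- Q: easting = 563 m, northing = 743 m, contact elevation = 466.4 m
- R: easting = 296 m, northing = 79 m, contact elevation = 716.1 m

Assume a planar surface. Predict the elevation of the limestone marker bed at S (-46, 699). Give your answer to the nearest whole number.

534 m

Two edge vectors: P→Q = (-912, 960, -249.6), P→R = (-1179, 296, 0.1).
Normal n = (P→Q) × (P→R) = (73977.6, 294369.6, 861888).
So ∂z/∂easting = −n_x/n_z = −0.08583 and ∂z/∂northing = −n_y/n_z = −0.34154.
Intercept c from P: 716 + 126.60 − 74.11 = 768.49.
At (-46, 699): z = 3.9 − 238.7 + 768.49 = 533.7 m.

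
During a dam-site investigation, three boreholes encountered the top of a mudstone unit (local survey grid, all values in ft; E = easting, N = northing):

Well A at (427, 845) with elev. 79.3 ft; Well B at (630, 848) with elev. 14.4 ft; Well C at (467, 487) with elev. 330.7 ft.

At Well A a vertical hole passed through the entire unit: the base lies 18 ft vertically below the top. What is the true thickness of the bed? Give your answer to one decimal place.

Let the plane be z = a·E + b·N + c.
Well B−Well A: 203a + 3b = −64.9;  Well C−Well A: 40a − 358b = 251.4.
Solving gives a = −0.30882, b = −0.73674.
|∇z| = √(a²+b²) = 0.79884, so dip δ = arctan(0.79884) = 38.62°.
True thickness = vertical thickness × cos δ = 18 × cos 38.62° = 14.1 ft.

14.1 ft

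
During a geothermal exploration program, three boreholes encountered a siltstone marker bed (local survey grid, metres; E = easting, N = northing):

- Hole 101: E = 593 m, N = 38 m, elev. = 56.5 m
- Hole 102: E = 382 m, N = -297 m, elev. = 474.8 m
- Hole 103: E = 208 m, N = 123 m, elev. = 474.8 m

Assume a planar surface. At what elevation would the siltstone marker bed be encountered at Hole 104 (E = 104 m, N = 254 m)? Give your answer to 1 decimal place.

Two edge vectors: Hole 101→Hole 102 = (-211, -335, 418.3), Hole 101→Hole 103 = (-385, 85, 418.3).
Normal n = (Hole 101→Hole 102) × (Hole 101→Hole 103) = (-175686, -72784.2, -146910).
So ∂z/∂E = −n_x/n_z = −1.19588 and ∂z/∂N = −n_y/n_z = −0.49543.
Intercept c from Hole 101: 56.5 + 709.15 + 18.83 = 784.48.
At (104, 254): z = −124.4 − 125.8 + 784.48 = 534.3 m.

534.3 m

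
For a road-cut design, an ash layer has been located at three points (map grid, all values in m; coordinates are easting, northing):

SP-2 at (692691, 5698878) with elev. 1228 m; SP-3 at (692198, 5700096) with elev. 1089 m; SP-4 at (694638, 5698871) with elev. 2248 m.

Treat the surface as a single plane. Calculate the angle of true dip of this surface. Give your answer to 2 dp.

28.07°

Two edge vectors: SP-2→SP-3 = (-493, 1218, -139), SP-2→SP-4 = (1947, -7, 1020).
Normal n = (SP-2→SP-3) × (SP-2→SP-4) = (1241387, 232227, -2367995).
So ∂z/∂easting = −n_x/n_z = 0.52424 and ∂z/∂northing = −n_y/n_z = 0.09807.
Gradient magnitude |∇z| = √(a² + b²) = √(0.27482 + 0.00962) = 0.53333.
True dip = arctan(0.53333) = 28.07°, dipping toward W (azimuth ≈ 259°).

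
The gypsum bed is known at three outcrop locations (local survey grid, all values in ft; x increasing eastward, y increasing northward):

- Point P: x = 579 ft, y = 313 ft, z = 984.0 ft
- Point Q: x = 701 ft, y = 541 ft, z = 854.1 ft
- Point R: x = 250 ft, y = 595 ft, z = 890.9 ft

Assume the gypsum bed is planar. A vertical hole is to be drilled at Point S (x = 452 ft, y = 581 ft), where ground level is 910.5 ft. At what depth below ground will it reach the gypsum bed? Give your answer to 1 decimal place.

Two edge vectors: Point P→Point Q = (122, 228, -129.9), Point P→Point R = (-329, 282, -93.1).
Normal n = (Point P→Point Q) × (Point P→Point R) = (15405, 54095.3, 109416).
So ∂z/∂x = −n_x/n_z = −0.14079 and ∂z/∂y = −n_y/n_z = −0.49440.
Intercept c from Point P: 984 + 81.52 + 154.75 = 1220.27.
At (452, 581): z_contact = −63.64 − 287.25 + 1220.27 = 869.38 ft.
Depth below ground = 910.5 − 869.38 = 41.1 ft.

41.1 ft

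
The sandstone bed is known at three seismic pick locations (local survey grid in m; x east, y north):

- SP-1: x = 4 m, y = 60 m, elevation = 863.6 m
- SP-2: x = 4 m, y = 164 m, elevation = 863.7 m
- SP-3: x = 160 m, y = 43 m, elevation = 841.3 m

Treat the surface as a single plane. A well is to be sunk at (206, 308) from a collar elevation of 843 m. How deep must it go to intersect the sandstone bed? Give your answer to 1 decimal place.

8.0 m

Two edge vectors: SP-1→SP-2 = (0, 104, 0.1), SP-1→SP-3 = (156, -17, -22.3).
Normal n = (SP-1→SP-2) × (SP-1→SP-3) = (-2317.5, 15.6, -16224).
So ∂z/∂x = −n_x/n_z = −0.14284 and ∂z/∂y = −n_y/n_z = 0.00096.
Intercept c from SP-1: 863.6 + 0.57 − 0.06 = 864.11.
At (206, 308): z_contact = −29.43 + 0.30 + 864.11 = 834.98 m.
Depth below ground = 843 − 834.98 = 8.0 m.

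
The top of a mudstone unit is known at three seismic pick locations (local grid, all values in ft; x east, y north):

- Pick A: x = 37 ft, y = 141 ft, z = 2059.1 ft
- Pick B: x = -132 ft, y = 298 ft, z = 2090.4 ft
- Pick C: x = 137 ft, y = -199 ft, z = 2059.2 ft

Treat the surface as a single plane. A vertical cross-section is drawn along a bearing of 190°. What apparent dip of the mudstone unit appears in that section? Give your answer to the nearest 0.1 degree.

Let the plane be z = a·x + b·y + c.
Pick B−Pick A: −169a + 157b = 31.3;  Pick C−Pick A: 100a − 340b = 0.1.
Solving gives a = −0.25521, b = −0.07536.
Unit vector along 190° is (sin 190°, cos 190°) = (-0.1736, -0.9848).
Slope in that direction = a·(-0.1736) + b·(-0.9848) = 0.11853.
Apparent dip = arctan|0.11853| = 6.8° (true dip is 14.9°, so apparent ≤ true as expected).

6.8°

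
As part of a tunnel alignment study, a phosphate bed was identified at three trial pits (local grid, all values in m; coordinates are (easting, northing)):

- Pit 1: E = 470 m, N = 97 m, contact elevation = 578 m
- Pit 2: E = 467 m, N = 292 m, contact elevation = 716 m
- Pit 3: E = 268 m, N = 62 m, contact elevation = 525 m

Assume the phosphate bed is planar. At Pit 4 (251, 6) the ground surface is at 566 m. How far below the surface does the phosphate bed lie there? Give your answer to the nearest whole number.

83 m

Let the plane be z = a·E + b·N + c.
Pit 2−Pit 1: −3a + 195b = 138;  Pit 3−Pit 1: −202a − 35b = −53.
Solving gives a = 0.13938, b = 0.70984.
Then c = 578 − a·470 − b·97 = 443.64.
At (251, 6): z_contact = 35.0 + 4.3 + 443.64 = 482.9 m.
Depth below ground = 566 − 482.9 = 83 m.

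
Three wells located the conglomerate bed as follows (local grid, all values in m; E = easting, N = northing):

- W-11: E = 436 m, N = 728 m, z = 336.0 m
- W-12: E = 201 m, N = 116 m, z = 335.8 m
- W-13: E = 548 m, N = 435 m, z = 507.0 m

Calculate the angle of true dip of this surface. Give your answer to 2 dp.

Two edge vectors: W-11→W-12 = (-235, -612, -0.2), W-11→W-13 = (112, -293, 171).
Normal n = (W-11→W-12) × (W-11→W-13) = (-104710.6, 40162.6, 137399).
So ∂z/∂E = −n_x/n_z = 0.76209 and ∂z/∂N = −n_y/n_z = −0.29231.
Gradient magnitude |∇z| = √(a² + b²) = √(0.58078 + 0.08544) = 0.81623.
True dip = arctan(0.81623) = 39.22°, dipping toward WNW (azimuth ≈ 291°).

39.22°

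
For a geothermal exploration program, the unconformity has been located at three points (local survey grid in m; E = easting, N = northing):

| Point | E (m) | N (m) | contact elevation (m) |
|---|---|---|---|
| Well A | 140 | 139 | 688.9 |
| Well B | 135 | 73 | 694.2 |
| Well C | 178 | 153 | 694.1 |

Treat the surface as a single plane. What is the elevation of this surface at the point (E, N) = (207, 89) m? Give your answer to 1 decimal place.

705.0 m

Two edge vectors: Well A→Well B = (-5, -66, 5.3), Well A→Well C = (38, 14, 5.2).
Normal n = (Well A→Well B) × (Well A→Well C) = (-417.4, 227.4, 2438).
So ∂z/∂E = −n_x/n_z = 0.17121 and ∂z/∂N = −n_y/n_z = −0.09327.
Intercept c from Well A: 688.9 − 23.97 + 12.96 = 677.90.
At (207, 89): z = 35.4 − 8.3 + 677.90 = 705.0 m.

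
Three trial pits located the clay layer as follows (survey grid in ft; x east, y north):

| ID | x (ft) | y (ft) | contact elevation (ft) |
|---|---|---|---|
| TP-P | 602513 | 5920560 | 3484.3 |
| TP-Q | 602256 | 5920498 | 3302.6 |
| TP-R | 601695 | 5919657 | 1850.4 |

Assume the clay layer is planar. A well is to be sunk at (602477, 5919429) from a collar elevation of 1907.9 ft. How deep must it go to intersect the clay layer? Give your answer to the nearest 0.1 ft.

Let the plane be z = a·x + b·y + c.
TP-Q−TP-P: −257a − 62b = −181.7;  TP-R−TP-P: −818a − 903b = −1633.9.
Solving gives a = 0.346134929, b = 1.495860053.
Then c = 3484.3 − a·602513 − b·5920560 = −9061395.69.
At (602477, 5919429): z_contact = 208538.33 + 8854637.38 − 9061395.69 = 1780.02 ft.
Depth below ground = 1907.9 − 1780.02 = 127.9 ft.

127.9 ft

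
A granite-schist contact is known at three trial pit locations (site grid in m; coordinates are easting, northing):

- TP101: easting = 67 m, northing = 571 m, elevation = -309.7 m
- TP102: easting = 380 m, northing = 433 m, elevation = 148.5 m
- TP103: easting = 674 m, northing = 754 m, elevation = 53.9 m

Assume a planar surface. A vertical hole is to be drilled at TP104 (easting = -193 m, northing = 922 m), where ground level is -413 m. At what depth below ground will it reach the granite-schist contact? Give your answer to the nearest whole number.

553 m

Let the plane be z = a·easting + b·northing + c.
TP102−TP101: 313a − 138b = 458.2;  TP103−TP101: 607a + 183b = 363.6.
Solving gives a = 0.95025, b = −1.16502.
Then c = -309.7 − a·67 − b·571 = 291.86.
At (-193, 922): z_contact = −183.4 − 1074.2 + 291.86 = -965.7 m.
Depth below ground = -413 − (-965.7) = 553 m.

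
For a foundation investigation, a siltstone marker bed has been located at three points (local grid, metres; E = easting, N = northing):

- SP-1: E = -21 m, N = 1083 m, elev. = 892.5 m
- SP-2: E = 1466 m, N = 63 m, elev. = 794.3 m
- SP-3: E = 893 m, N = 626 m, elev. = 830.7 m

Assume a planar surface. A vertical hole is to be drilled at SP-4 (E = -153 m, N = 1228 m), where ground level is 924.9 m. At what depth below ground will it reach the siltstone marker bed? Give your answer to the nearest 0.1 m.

24.1 m

Let the plane be z = a·E + b·N + c.
SP-2−SP-1: 1487a − 1020b = −98.2;  SP-3−SP-1: 914a − 457b = −61.8.
Solving gives a = −0.071852, b = −0.008475.
Then c = 892.5 − a·-21 − b·1083 = 900.17.
At (-153, 1228): z_contact = 10.99 − 10.41 + 900.17 = 900.76 m.
Depth below ground = 924.9 − 900.76 = 24.1 m.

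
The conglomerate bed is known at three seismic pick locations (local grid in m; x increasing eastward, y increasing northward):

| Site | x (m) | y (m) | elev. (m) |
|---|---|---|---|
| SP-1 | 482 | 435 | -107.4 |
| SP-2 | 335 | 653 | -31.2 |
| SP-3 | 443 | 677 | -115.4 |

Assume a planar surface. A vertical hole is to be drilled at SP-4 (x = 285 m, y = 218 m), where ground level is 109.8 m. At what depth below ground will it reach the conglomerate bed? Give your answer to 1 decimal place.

Let the plane be z = a·x + b·y + c.
SP-2−SP-1: −147a + 218b = 76.2;  SP-3−SP-1: −39a + 242b = −8.
Solving gives a = −0.74558, b = −0.15321.
Then c = -107.4 − a·482 − b·435 = 318.62.
At (285, 218): z_contact = −212.49 − 33.40 + 318.62 = 72.73 m.
Depth below ground = 109.8 − 72.73 = 37.1 m.

37.1 m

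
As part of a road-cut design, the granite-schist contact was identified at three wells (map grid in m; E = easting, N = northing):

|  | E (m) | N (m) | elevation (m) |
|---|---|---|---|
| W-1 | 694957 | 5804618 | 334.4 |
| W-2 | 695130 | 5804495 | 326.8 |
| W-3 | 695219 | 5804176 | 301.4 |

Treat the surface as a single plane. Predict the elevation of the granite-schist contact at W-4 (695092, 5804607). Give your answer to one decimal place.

Two edge vectors: W-1→W-2 = (173, -123, -7.6), W-1→W-3 = (262, -442, -33).
Normal n = (W-1→W-2) × (W-1→W-3) = (699.8, 3717.8, -44240).
So ∂z/∂E = −n_x/n_z = 0.015818264 and ∂z/∂N = −n_y/n_z = 0.084037071.
Intercept c from W-1: 334.4 − 10993.01 − 487803.09 = −498461.71.
At (695092, 5804607): z = 10995.1 + 487802.2 − 498461.71 = 335.6 m.

335.6 m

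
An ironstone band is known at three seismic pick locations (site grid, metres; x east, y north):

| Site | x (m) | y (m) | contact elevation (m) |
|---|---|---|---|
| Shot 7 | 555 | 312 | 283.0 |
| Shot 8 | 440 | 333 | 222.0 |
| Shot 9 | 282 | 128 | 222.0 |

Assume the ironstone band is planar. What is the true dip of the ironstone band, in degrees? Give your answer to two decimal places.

30.42°

Two edge vectors: Shot 7→Shot 8 = (-115, 21, -61), Shot 7→Shot 9 = (-273, -184, -61).
Normal n = (Shot 7→Shot 8) × (Shot 7→Shot 9) = (-12505, 9638, 26893).
So ∂z/∂x = −n_x/n_z = 0.46499 and ∂z/∂y = −n_y/n_z = −0.35838.
Gradient magnitude |∇z| = √(a² + b²) = √(0.21622 + 0.12844) = 0.58707.
True dip = arctan(0.58707) = 30.42°, dipping toward NW (azimuth ≈ 308°).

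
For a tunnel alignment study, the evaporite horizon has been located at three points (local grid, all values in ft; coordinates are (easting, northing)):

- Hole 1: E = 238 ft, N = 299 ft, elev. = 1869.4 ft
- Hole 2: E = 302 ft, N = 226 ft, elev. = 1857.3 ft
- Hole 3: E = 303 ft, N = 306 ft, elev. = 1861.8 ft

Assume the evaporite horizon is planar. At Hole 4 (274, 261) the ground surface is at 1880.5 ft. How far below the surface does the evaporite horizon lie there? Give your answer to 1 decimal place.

Let the plane be z = a·E + b·N + c.
Hole 2−Hole 1: 64a − 73b = −12.1;  Hole 3−Hole 1: 65a + 7b = −7.6.
Solving gives a = −0.12315, b = 0.05779.
Then c = 1869.4 − a·238 − b·299 = 1881.43.
At (274, 261): z_contact = −33.74 + 15.08 + 1881.43 = 1862.77 ft.
Depth below ground = 1880.5 − 1862.77 = 17.7 ft.

17.7 ft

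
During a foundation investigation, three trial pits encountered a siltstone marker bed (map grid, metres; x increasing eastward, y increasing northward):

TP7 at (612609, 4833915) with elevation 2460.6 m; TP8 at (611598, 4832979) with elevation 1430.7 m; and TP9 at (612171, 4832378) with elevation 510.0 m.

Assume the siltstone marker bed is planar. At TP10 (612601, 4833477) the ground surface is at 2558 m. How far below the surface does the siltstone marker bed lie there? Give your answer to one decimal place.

Two edge vectors: TP7→TP8 = (-1011, -936, -1029.9), TP7→TP9 = (-438, -1537, -1950.6).
Normal n = (TP7→TP8) × (TP7→TP9) = (242805.3, -1520960.4, 1143939).
So ∂z/∂x = −n_x/n_z = −0.212253713 and ∂z/∂y = −n_y/n_z = 1.329581735.
Intercept c from TP7: 2460.6 + 130028.53 − 6427085.09 = −6294595.96.
At (612601, 4833477): z_contact = −130026.84 + 6426502.73 − 6294595.96 = 1879.94 m.
Depth below ground = 2558 − 1879.94 = 678.1 m.

678.1 m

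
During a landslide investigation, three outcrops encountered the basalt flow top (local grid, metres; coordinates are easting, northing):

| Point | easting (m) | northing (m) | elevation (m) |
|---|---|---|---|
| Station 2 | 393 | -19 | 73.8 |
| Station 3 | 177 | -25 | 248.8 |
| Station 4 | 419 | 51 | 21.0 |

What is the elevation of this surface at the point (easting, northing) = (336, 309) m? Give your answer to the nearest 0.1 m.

Two edge vectors: Station 2→Station 3 = (-216, -6, 175), Station 2→Station 4 = (26, 70, -52.8).
Normal n = (Station 2→Station 3) × (Station 2→Station 4) = (-11933.2, -6854.8, -14964).
So ∂z/∂easting = −n_x/n_z = −0.79746 and ∂z/∂northing = −n_y/n_z = −0.45809.
Intercept c from Station 2: 73.8 + 313.40 − 8.70 = 378.50.
At (336, 309): z = −267.9 − 141.5 + 378.50 = -31.0 m.

-31.0 m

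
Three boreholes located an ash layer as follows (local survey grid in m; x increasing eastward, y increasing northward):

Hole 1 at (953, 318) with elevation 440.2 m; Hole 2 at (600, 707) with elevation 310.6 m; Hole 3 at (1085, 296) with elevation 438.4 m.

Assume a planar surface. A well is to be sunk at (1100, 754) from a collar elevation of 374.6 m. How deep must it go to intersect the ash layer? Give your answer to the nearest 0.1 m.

Let the plane be z = a·x + b·y + c.
Hole 2−Hole 1: −353a + 389b = −129.6;  Hole 3−Hole 1: 132a − 22b = −1.8.
Solving gives a = −0.081488, b = −0.407108.
Then c = 440.2 − a·953 − b·318 = 647.32.
At (1100, 754): z_contact = −89.64 − 306.96 + 647.32 = 250.72 m.
Depth below ground = 374.6 − 250.72 = 123.9 m.

123.9 m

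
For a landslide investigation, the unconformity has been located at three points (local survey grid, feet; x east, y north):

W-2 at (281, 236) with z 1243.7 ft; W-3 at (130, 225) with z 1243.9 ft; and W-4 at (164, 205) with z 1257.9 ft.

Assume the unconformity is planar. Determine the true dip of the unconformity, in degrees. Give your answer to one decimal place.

32.1°

Let the plane be z = a·x + b·y + c.
W-3−W-2: −151a − 11b = 0.2;  W-4−W-2: −117a − 31b = 14.2.
Solving gives a = 0.04420, b = −0.62487.
Gradient magnitude |∇z| = √(a² + b²) = √(0.00195 + 0.39046) = 0.62643.
True dip = arctan(0.62643) = 32.1°, dipping toward N (azimuth ≈ 356°).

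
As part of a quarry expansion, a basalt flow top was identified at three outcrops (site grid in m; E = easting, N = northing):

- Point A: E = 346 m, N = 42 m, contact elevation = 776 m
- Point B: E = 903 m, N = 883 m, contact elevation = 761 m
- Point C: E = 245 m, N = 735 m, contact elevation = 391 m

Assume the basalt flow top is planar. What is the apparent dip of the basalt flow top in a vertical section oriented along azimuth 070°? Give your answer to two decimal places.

25.10°

Two edge vectors: Point A→Point B = (557, 841, -15), Point A→Point C = (-101, 693, -385).
Normal n = (Point A→Point B) × (Point A→Point C) = (-313390, 215960, 470942).
So ∂z/∂E = −n_x/n_z = 0.66545 and ∂z/∂N = −n_y/n_z = −0.45857.
Unit vector along 070° is (sin 70°, cos 70°) = (0.9397, 0.3420).
Slope in that direction = a·(0.9397) + b·(0.3420) = 0.46848.
Apparent dip = arctan|0.46848| = 25.10° (true dip is 38.9°, so apparent ≤ true as expected).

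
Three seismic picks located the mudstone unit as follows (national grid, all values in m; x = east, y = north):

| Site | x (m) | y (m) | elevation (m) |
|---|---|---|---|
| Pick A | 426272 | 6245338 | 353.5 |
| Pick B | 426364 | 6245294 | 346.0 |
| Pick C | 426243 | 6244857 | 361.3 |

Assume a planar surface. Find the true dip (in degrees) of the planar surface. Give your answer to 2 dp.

5.00°

Two edge vectors: Pick A→Pick B = (92, -44, -7.5), Pick A→Pick C = (-29, -481, 7.8).
Normal n = (Pick A→Pick B) × (Pick A→Pick C) = (-3950.7, -500.1, -45528).
So ∂z/∂x = −n_x/n_z = −0.08678 and ∂z/∂y = −n_y/n_z = −0.01098.
Gradient magnitude |∇z| = √(a² + b²) = √(0.00753 + 0.00012) = 0.08747.
True dip = arctan(0.08747) = 5.00°, dipping toward E (azimuth ≈ 083°).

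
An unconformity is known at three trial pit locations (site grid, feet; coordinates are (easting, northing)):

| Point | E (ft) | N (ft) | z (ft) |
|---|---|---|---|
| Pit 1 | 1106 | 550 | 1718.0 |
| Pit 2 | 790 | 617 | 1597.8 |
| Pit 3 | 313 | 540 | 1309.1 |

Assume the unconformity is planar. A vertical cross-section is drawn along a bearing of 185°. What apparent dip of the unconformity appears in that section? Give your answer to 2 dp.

32.79°

Two edge vectors: Pit 1→Pit 2 = (-316, 67, -120.2), Pit 1→Pit 3 = (-793, -10, -408.9).
Normal n = (Pit 1→Pit 2) × (Pit 1→Pit 3) = (-28598.3, -33893.8, 56291).
So ∂z/∂E = −n_x/n_z = 0.50804 and ∂z/∂N = −n_y/n_z = 0.60212.
Unit vector along 185° is (sin 185°, cos 185°) = (-0.0872, -0.9962).
Slope in that direction = a·(-0.0872) + b·(-0.9962) = −0.64411.
Apparent dip = arctan|0.64411| = 32.79° (true dip is 38.2°, so apparent ≤ true as expected).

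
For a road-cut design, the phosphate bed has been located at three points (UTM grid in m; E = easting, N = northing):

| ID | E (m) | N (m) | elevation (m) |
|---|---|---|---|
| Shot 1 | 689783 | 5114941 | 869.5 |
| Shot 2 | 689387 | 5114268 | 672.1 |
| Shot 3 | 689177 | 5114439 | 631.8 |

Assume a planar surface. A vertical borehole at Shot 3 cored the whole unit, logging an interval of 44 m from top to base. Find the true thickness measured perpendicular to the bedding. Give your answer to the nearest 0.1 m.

42.0 m

Let the plane be z = a·E + b·N + c.
Shot 2−Shot 1: −396a − 673b = −197.4;  Shot 3−Shot 1: −606a − 502b = −237.7.
Solving gives a = 0.29121, b = 0.12196.
|∇z| = √(a²+b²) = 0.31572, so dip δ = arctan(0.31572) = 17.52°.
True thickness = vertical thickness × cos δ = 44 × cos 17.52° = 42.0 m.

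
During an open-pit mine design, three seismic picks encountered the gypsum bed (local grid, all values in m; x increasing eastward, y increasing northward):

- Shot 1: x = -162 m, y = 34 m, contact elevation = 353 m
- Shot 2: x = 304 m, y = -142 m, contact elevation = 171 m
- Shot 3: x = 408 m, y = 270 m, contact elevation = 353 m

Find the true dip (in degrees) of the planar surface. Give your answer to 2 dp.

Two edge vectors: Shot 1→Shot 2 = (466, -176, -182), Shot 1→Shot 3 = (570, 236, 0).
Normal n = (Shot 1→Shot 2) × (Shot 1→Shot 3) = (42952, -103740, 210296).
So ∂z/∂x = −n_x/n_z = −0.20425 and ∂z/∂y = −n_y/n_z = 0.49330.
Gradient magnitude |∇z| = √(a² + b²) = √(0.04172 + 0.24335) = 0.53392.
True dip = arctan(0.53392) = 28.10°, dipping toward SSE (azimuth ≈ 158°).

28.10°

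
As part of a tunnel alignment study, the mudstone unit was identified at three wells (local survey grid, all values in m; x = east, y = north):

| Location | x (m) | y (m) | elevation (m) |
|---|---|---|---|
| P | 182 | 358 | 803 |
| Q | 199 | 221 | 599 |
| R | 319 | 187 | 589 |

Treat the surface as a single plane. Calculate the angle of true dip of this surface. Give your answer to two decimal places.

Two edge vectors: P→Q = (17, -137, -204), P→R = (137, -171, -214).
Normal n = (P→Q) × (P→R) = (-5566, -24310, 15862).
So ∂z/∂x = −n_x/n_z = 0.35090 and ∂z/∂y = −n_y/n_z = 1.53259.
Gradient magnitude |∇z| = √(a² + b²) = √(0.12313 + 2.34884) = 1.57225.
True dip = arctan(1.57225) = 57.54°, dipping toward SSW (azimuth ≈ 193°).

57.54°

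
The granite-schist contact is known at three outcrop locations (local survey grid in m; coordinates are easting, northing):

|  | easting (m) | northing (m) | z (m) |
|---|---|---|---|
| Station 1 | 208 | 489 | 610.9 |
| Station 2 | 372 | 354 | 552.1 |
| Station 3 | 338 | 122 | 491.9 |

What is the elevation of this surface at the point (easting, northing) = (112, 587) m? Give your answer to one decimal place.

650.6 m

Let the plane be z = a·easting + b·northing + c.
Station 2−Station 1: 164a − 135b = −58.8;  Station 3−Station 1: 130a − 367b = −119.
Solving gives a = −0.12934, b = 0.27844.
Then c = 610.9 − a·208 − b·489 = 501.65.
At (112, 587): z = −14.5 + 163.4 + 501.65 = 650.6 m.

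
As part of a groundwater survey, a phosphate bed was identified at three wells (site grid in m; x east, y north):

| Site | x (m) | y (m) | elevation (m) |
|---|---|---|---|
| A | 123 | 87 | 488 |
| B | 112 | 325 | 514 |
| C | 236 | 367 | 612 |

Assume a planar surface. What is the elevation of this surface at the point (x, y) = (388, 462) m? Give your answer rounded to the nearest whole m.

738 m

Two edge vectors: A→B = (-11, 238, 26), A→C = (113, 280, 124).
Normal n = (A→B) × (A→C) = (22232, 4302, -29974).
So ∂z/∂x = −n_x/n_z = 0.74171 and ∂z/∂y = −n_y/n_z = 0.14352.
Intercept c from A: 488 − 91.23 − 12.49 = 384.28.
At (388, 462): z = 287.8 + 66.3 + 384.28 = 738.4 m.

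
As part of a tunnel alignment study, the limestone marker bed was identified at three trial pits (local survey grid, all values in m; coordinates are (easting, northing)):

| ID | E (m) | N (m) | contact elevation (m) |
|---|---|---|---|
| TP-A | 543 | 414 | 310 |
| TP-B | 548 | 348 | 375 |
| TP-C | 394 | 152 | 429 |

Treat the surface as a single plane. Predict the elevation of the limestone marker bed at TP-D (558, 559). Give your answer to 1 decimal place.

Let the plane be z = a·E + b·N + c.
TP-B−TP-A: 5a − 66b = 65;  TP-C−TP-A: −149a − 262b = 119.
Solving gives a = 0.82340, b = −0.92247.
Then c = 310 − a·543 − b·414 = 244.79.
At (558, 559): z = 459.5 − 515.7 + 244.79 = 188.6 m.

188.6 m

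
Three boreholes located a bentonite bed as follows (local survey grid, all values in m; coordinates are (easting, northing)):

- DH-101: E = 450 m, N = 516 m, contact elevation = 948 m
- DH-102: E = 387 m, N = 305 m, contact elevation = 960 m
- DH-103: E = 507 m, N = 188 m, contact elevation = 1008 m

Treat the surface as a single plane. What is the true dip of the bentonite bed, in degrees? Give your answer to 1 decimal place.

16.7°

Two edge vectors: DH-101→DH-102 = (-63, -211, 12), DH-101→DH-103 = (57, -328, 60).
Normal n = (DH-101→DH-102) × (DH-101→DH-103) = (-8724, 4464, 32691).
So ∂z/∂E = −n_x/n_z = 0.26686 and ∂z/∂N = −n_y/n_z = −0.13655.
Gradient magnitude |∇z| = √(a² + b²) = √(0.07122 + 0.01865) = 0.29977.
True dip = arctan(0.29977) = 16.7°, dipping toward WNW (azimuth ≈ 297°).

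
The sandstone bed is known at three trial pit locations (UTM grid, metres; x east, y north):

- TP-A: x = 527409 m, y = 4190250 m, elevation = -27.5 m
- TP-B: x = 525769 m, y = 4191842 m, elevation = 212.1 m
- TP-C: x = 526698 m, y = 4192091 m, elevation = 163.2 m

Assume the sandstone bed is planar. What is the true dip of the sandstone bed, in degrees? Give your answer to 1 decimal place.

6.0°

Let the plane be z = a·x + b·y + c.
TP-B−TP-A: −1640a + 1592b = 239.6;  TP-C−TP-A: −711a + 1841b = 190.7.
Solving gives a = −0.07286, b = 0.07545.
Gradient magnitude |∇z| = √(a² + b²) = √(0.00531 + 0.00569) = 0.10488.
True dip = arctan(0.10488) = 6.0°, dipping toward SE (azimuth ≈ 136°).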